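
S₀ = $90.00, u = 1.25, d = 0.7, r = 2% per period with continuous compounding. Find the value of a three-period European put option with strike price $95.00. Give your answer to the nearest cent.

Risk-neutral probability p = (e^0.02 − 0.7)/(1.25 − 0.7) = 0.3202/0.5500 = 0.5822
Terminal stock prices: S_uuu = 175.8, S_uud = 98.44, S_udd = 55.12, S_ddd = 30.87
Terminal payoffs (K − S): max(-80.78, 0) = 0, max(-3.438, 0) = 0, max(39.88, 0) = 39.88, max(64.13, 0) = 64.13
Node uu (S = 140.6): V_uu = e^(−0.02)·[0.5822·0.0000 + 0.4178·0.0000] = 0.0000
Node ud (S = 78.75): V_ud = e^(−0.02)·[0.5822·0.0000 + 0.4178·39.8750] = 16.3305
Node dd (S = 44.1): V_dd = e^(−0.02)·[0.5822·39.8750 + 0.4178·64.1300] = 49.0189
Node u (S = 112.5): V_u = e^(−0.02)·[0.5822·0.0000 + 0.4178·16.3305] = 6.6880
Node d (S = 63): V_d = e^(−0.02)·[0.5822·16.3305 + 0.4178·49.0189] = 29.3944
Node 0 (S = 90): V_0 = e^(−0.02)·[0.5822·6.6880 + 0.4178·29.3944] = 15.8548

$15.85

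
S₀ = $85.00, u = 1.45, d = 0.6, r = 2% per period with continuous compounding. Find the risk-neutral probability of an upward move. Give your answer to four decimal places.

Risk-neutral probability p = (e^0.02 − 0.6)/(1.45 − 0.6) = 0.4202/0.8500 = 0.4944

p = 0.4944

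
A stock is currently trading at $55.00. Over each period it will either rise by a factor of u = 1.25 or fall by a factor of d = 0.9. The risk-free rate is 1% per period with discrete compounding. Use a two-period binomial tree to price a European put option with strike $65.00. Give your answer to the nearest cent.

$10.75

Risk-neutral probability p = (1 + 0.01 − 0.9)/(1.25 − 0.9) = 0.1100/0.3500 = 0.3143
Terminal stock prices: S_uu = 85.94, S_ud = 61.88, S_dd = 44.55
Terminal payoffs (K − S): max(-20.94, 0) = 0, max(3.125, 0) = 3.125, max(20.45, 0) = 20.45
Node u (S = 68.75): V_u = 1/1.01·[0.3143·0.0000 + 0.6857·3.1250] = 2.1216
Node d (S = 49.5): V_d = 1/1.01·[0.3143·3.1250 + 0.6857·20.4500] = 14.8564
Node 0 (S = 55): V_0 = 1/1.01·[0.3143·2.1216 + 0.6857·14.8564] = 10.7466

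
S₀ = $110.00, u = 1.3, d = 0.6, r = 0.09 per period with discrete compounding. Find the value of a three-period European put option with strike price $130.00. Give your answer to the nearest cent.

Risk-neutral probability p = (1 + 0.09 − 0.6)/(1.3 − 0.6) = 0.4900/0.7000 = 0.7000
Terminal stock prices: S_uuu = 241.7, S_uud = 111.5, S_udd = 51.48, S_ddd = 23.76
Terminal payoffs (K − S): max(-111.7, 0) = 0, max(18.46, 0) = 18.46, max(78.52, 0) = 78.52, max(106.2, 0) = 106.2
Node uu (S = 185.9): V_uu = 1/1.09·[0.7000·0.0000 + 0.3000·18.4600] = 5.0807
Node ud (S = 85.8): V_ud = 1/1.09·[0.7000·18.4600 + 0.3000·78.5200] = 33.4661
Node dd (S = 39.6): V_dd = 1/1.09·[0.7000·78.5200 + 0.3000·106.2400] = 79.6661
Node u (S = 143): V_u = 1/1.09·[0.7000·5.0807 + 0.3000·33.4661] = 12.4737
Node d (S = 66): V_d = 1/1.09·[0.7000·33.4661 + 0.3000·79.6661] = 43.4184
Node 0 (S = 110): V_0 = 1/1.09·[0.7000·12.4737 + 0.3000·43.4184] = 19.9606

$19.96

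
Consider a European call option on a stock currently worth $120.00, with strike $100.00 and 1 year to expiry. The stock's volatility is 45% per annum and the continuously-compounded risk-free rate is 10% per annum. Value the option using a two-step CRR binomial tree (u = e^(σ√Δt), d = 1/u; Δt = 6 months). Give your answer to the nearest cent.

CRR parameters: u = e^(σ√Δt) = e^(0.45·√0.5) = 1.3746, d = 1/u = 0.7275
Per-period rate: rΔt = 0.1·0.5 = 0.05, so R = e^0.05 = 1.0513
Risk-neutral probability p = (e^0.05 − 0.7275)/(1.3746 − 0.7275) = 0.3238/0.6472 = 0.5003
Terminal stock prices: S_uu = 226.8, S_ud = 120, S_dd = 63.5
Terminal payoffs (S − K): max(126.8, 0) = 126.8, max(20, 0) = 20, max(-36.5, 0) = 0
Node u (S = 165): V_u = e^(−0.05)·[0.5003·126.7590 + 0.4997·20.0000] = 69.8349
Node d (S = 87.3): V_d = e^(−0.05)·[0.5003·20.0000 + 0.4997·0.0000] = 9.5187
Node 0 (S = 120): V_0 = e^(−0.05)·[0.5003·69.8349 + 0.4997·9.5187] = 37.7610

$37.76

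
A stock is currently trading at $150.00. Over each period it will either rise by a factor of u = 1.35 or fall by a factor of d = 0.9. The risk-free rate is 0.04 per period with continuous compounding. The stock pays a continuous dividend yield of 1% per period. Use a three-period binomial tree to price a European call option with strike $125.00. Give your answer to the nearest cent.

Per-period risk-free factor R = e^0.04 = 1.0408; dividend-adjusted growth = e^(0.04−0.01) = 1.0305.
Risk-neutral probability p = (1.0305 − 0.9)/(1.35 − 0.9) = 0.1305/0.4500 = 0.2899
Terminal stock prices: S_uuu = 369.1, S_uud = 246, S_udd = 164, S_ddd = 109.4
Terminal payoffs (S − K): max(244.1, 0) = 244.1, max(121, 0) = 121, max(39.03, 0) = 39.03, max(-15.65, 0) = 0
Node uu (S = 273.4): V_uu = e^(−0.04)·[0.2899·244.0563 + 0.7101·121.0375] = 150.5562
Node ud (S = 182.2): V_ud = e^(−0.04)·[0.2899·121.0375 + 0.7101·39.0250] = 60.3379
Node dd (S = 121.5): V_dd = e^(−0.04)·[0.2899·39.0250 + 0.7101·0.0000] = 10.8697
Node u (S = 202.5): V_u = e^(−0.04)·[0.2899·150.5562 + 0.7101·60.3379] = 83.1007
Node d (S = 135): V_d = e^(−0.04)·[0.2899·60.3379 + 0.7101·10.8697] = 24.2220
Node 0 (S = 150): V_0 = e^(−0.04)·[0.2899·83.1007 + 0.7101·24.2220] = 39.6718

$39.67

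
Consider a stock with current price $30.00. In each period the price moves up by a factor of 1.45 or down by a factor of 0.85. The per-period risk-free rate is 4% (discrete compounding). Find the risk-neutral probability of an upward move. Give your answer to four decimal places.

Risk-neutral probability p = (1 + 0.04 − 0.85)/(1.45 − 0.85) = 0.1900/0.6000 = 0.3167

p = 0.3167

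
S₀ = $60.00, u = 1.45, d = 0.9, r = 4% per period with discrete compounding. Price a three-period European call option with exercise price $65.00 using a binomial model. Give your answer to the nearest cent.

$10.04

Risk-neutral probability p = (1 + 0.04 − 0.9)/(1.45 − 0.9) = 0.1400/0.5500 = 0.2545
Terminal stock prices: S_uuu = 182.9, S_uud = 113.5, S_udd = 70.47, S_ddd = 43.74
Terminal payoffs (S − K): max(117.9, 0) = 117.9, max(48.54, 0) = 48.54, max(5.47, 0) = 5.47, max(-21.26, 0) = 0
Node uu (S = 126.2): V_uu = 1/1.04·[0.2545·117.9175 + 0.7455·48.5350] = 63.6500
Node ud (S = 78.3): V_ud = 1/1.04·[0.2545·48.5350 + 0.7455·5.4700] = 15.8000
Node dd (S = 48.6): V_dd = 1/1.04·[0.2545·5.4700 + 0.7455·0.0000] = 1.3388
Node u (S = 87): V_u = 1/1.04·[0.2545·63.6500 + 0.7455·15.8000] = 26.9038
Node d (S = 54): V_d = 1/1.04·[0.2545·15.8000 + 0.7455·1.3388] = 4.8268
Node 0 (S = 60): V_0 = 1/1.04·[0.2545·26.9038 + 0.7455·4.8268] = 10.0446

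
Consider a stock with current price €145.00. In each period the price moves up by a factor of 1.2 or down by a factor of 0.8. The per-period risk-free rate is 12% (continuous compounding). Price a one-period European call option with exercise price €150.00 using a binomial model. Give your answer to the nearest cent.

Risk-neutral probability p = (e^0.12 − 0.8)/(1.2 − 0.8) = 0.3275/0.4000 = 0.8187
Terminal stock prices: S_u = 174, S_d = 116
Terminal payoffs (S − K): max(24, 0) = 24, max(-34, 0) = 0
Node 0 (S = 145): V_0 = e^(−0.12)·[0.8187·24.0000 + 0.1813·0.0000] = 17.4278

€17.43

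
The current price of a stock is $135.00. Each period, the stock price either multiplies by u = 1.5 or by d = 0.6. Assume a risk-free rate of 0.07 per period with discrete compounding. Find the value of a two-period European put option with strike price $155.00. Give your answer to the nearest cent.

$35.82

Risk-neutral probability p = (1 + 0.07 − 0.6)/(1.5 − 0.6) = 0.4700/0.9000 = 0.5222
Terminal stock prices: S_uu = 303.8, S_ud = 121.5, S_dd = 48.6
Terminal payoffs (K − S): max(-148.8, 0) = 0, max(33.5, 0) = 33.5, max(106.4, 0) = 106.4
Node u (S = 202.5): V_u = 1/1.07·[0.5222·0.0000 + 0.4778·33.5000] = 14.9585
Node d (S = 81): V_d = 1/1.07·[0.5222·33.5000 + 0.4778·106.4000] = 63.8598
Node 0 (S = 135): V_0 = 1/1.07·[0.5222·14.9585 + 0.4778·63.8598] = 35.8154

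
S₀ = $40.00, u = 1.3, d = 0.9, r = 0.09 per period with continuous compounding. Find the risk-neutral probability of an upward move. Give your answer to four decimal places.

Risk-neutral probability p = (e^0.09 − 0.9)/(1.3 − 0.9) = 0.1942/0.4000 = 0.4854

p = 0.4854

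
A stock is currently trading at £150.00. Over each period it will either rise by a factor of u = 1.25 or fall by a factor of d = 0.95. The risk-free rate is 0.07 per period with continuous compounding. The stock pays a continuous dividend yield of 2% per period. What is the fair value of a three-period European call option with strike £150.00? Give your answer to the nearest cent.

Per-period risk-free factor R = e^0.07 = 1.0725; dividend-adjusted growth = e^(0.07−0.02) = 1.0513.
Risk-neutral probability p = (1.0513 − 0.95)/(1.25 − 0.95) = 0.1013/0.3000 = 0.3376
Terminal stock prices: S_uuu = 293, S_uud = 222.7, S_udd = 169.2, S_ddd = 128.6
Terminal payoffs (S − K): max(143, 0) = 143, max(72.66, 0) = 72.66, max(19.22, 0) = 19.22, max(-21.39, 0) = 0
Node uu (S = 234.4): V_uu = e^(−0.07)·[0.3376·142.9688 + 0.6624·72.6562] = 89.8750
Node ud (S = 178.1): V_ud = e^(−0.07)·[0.3376·72.6562 + 0.6624·19.2188] = 34.7388
Node dd (S = 135.4): V_dd = e^(−0.07)·[0.3376·19.2188 + 0.6624·0.0000] = 6.0491
Node u (S = 187.5): V_u = e^(−0.07)·[0.3376·89.8750 + 0.6624·34.7388] = 49.7443
Node d (S = 142.5): V_d = e^(−0.07)·[0.3376·34.7388 + 0.6624·6.0491] = 14.6702
Node 0 (S = 150): V_0 = e^(−0.07)·[0.3376·49.7443 + 0.6624·14.6702] = 24.7179

£24.72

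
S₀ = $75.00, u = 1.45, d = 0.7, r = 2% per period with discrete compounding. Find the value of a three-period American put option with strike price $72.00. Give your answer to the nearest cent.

Risk-neutral probability p = (1 + 0.02 − 0.7)/(1.45 − 0.7) = 0.3200/0.7500 = 0.4267
Terminal stock prices: S_uuu = 228.6, S_uud = 110.4, S_udd = 53.29, S_ddd = 25.72
Terminal payoffs (K − S): max(-156.6, 0) = 0, max(-38.38, 0) = 0, max(18.71, 0) = 18.71, max(46.28, 0) = 46.28
Node uu (S = 157.7): continuation = 1/1.02·[0.4267·0.0000 + 0.5733·0.0000] = 0.0000; exercise value = 0.0000 ≤ continuation, so V_uu = 0.0000
Node ud (S = 76.12): continuation = 1/1.02·[0.4267·0.0000 + 0.5733·18.7125] = 10.5181; exercise value = 0.0000 ≤ continuation, so V_ud = 10.5181
Node dd (S = 36.75): continuation = 1/1.02·[0.4267·18.7125 + 0.5733·46.2750] = 33.8382; exercise value = 35.2500 > continuation, so V_dd = 35.2500 (exercise)
Node u (S = 108.8): continuation = 1/1.02·[0.4267·0.0000 + 0.5733·10.5181] = 5.9122; exercise value = 0.0000 ≤ continuation, so V_u = 5.9122
Node d (S = 52.5): continuation = 1/1.02·[0.4267·10.5181 + 0.5733·35.2500] = 24.2135; exercise value = 19.5000 ≤ continuation, so V_d = 24.2135
Node 0 (S = 75): continuation = 1/1.02·[0.4267·5.9122 + 0.5733·24.2135] = 16.0832; exercise value = 0.0000 ≤ continuation, so V_0 = 16.0832

$16.08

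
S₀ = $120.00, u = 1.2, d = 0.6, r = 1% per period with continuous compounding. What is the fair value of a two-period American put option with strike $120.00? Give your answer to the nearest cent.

Risk-neutral probability p = (e^0.01 − 0.6)/(1.2 − 0.6) = 0.4101/0.6000 = 0.6834
Terminal stock prices: S_uu = 172.8, S_ud = 86.4, S_dd = 43.2
Terminal payoffs (K − S): max(-52.8, 0) = 0, max(33.6, 0) = 33.6, max(76.8, 0) = 76.8
Node u (S = 144): continuation = e^(−0.01)·[0.6834·0.0000 + 0.3166·33.6000] = 10.5313; exercise value = 0.0000 ≤ continuation, so V_u = 10.5313
Node d (S = 72): continuation = e^(−0.01)·[0.6834·33.6000 + 0.3166·76.8000] = 46.8060; exercise value = 48.0000 > continuation, so V_d = 48.0000 (exercise)
Node 0 (S = 120): continuation = e^(−0.01)·[0.6834·10.5313 + 0.3166·48.0000] = 22.1705; exercise value = 0.0000 ≤ continuation, so V_0 = 22.1705

$22.17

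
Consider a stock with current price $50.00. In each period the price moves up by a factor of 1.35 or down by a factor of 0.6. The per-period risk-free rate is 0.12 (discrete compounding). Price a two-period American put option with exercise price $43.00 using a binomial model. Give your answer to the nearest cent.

$3.98

Risk-neutral probability p = (1 + 0.12 − 0.6)/(1.35 − 0.6) = 0.5200/0.7500 = 0.6933
Terminal stock prices: S_uu = 91.13, S_ud = 40.5, S_dd = 18
Terminal payoffs (K − S): max(-48.13, 0) = 0, max(2.5, 0) = 2.5, max(25, 0) = 25
Node u (S = 67.5): continuation = 1/1.12·[0.6933·0.0000 + 0.3067·2.5000] = 0.6845; exercise value = 0.0000 ≤ continuation, so V_u = 0.6845
Node d (S = 30): continuation = 1/1.12·[0.6933·2.5000 + 0.3067·25.0000] = 8.3929; exercise value = 13.0000 > continuation, so V_d = 13.0000 (exercise)
Node 0 (S = 50): continuation = 1/1.12·[0.6933·0.6845 + 0.3067·13.0000] = 3.9833; exercise value = 0.0000 ≤ continuation, so V_0 = 3.9833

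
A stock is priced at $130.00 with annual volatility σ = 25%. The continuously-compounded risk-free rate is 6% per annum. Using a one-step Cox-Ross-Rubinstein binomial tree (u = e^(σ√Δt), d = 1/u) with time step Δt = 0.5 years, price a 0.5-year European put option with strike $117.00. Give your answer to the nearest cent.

CRR parameters: u = e^(σ√Δt) = e^(0.25·√0.5) = 1.1934, d = 1/u = 0.8380
Per-period rate: rΔt = 0.06·0.5 = 0.03, so R = e^0.03 = 1.0305
Risk-neutral probability p = (e^0.03 − 0.8380)/(1.1934 − 0.8380) = 0.1925/0.3554 = 0.5416
Terminal stock prices: S_u = 155.1, S_d = 108.9
Terminal payoffs (K − S): max(-38.14, 0) = 0, max(8.064, 0) = 8.064
Node 0 (S = 130): V_0 = e^(−0.03)·[0.5416·0.0000 + 0.4584·8.0643] = 3.5873

$3.59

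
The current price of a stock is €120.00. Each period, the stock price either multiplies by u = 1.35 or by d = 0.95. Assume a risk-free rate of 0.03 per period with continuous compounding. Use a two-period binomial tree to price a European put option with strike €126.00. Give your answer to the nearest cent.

€10.64

Risk-neutral probability p = (e^0.03 − 0.95)/(1.35 − 0.95) = 0.0805/0.4000 = 0.2011
Terminal stock prices: S_uu = 218.7, S_ud = 153.9, S_dd = 108.3
Terminal payoffs (K − S): max(-92.7, 0) = 0, max(-27.9, 0) = 0, max(17.7, 0) = 17.7
Node u (S = 162): V_u = e^(−0.03)·[0.2011·0.0000 + 0.7989·0.0000] = 0.0000
Node d (S = 114): V_d = e^(−0.03)·[0.2011·0.0000 + 0.7989·17.7000] = 13.7220
Node 0 (S = 120): V_0 = e^(−0.03)·[0.2011·0.0000 + 0.7989·13.7220] = 10.6380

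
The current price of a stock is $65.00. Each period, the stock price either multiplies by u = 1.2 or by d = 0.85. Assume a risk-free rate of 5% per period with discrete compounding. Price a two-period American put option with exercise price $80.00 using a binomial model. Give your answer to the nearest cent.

Risk-neutral probability p = (1 + 0.05 − 0.85)/(1.2 − 0.85) = 0.2000/0.3500 = 0.5714
Terminal stock prices: S_uu = 93.6, S_ud = 66.3, S_dd = 46.96
Terminal payoffs (K − S): max(-13.6, 0) = 0, max(13.7, 0) = 13.7, max(33.04, 0) = 33.04
Node u (S = 78): continuation = 1/1.05·[0.5714·0.0000 + 0.4286·13.7000] = 5.5918; exercise value = 2.0000 ≤ continuation, so V_u = 5.5918
Node d (S = 55.25): continuation = 1/1.05·[0.5714·13.7000 + 0.4286·33.0375] = 20.9405; exercise value = 24.7500 > continuation, so V_d = 24.7500 (exercise)
Node 0 (S = 65): continuation = 1/1.05·[0.5714·5.5918 + 0.4286·24.7500] = 13.1452; exercise value = 15.0000 > continuation, so V_0 = 15.0000 (exercise)

$15.00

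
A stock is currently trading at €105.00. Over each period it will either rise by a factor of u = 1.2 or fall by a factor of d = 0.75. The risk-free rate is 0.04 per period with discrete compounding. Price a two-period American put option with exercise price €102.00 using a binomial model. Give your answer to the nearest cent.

Risk-neutral probability p = (1 + 0.04 − 0.75)/(1.2 − 0.75) = 0.2900/0.4500 = 0.6444
Terminal stock prices: S_uu = 151.2, S_ud = 94.5, S_dd = 59.06
Terminal payoffs (K − S): max(-49.2, 0) = 0, max(7.5, 0) = 7.5, max(42.94, 0) = 42.94
Node u (S = 126): continuation = 1/1.04·[0.6444·0.0000 + 0.3556·7.5000] = 2.5641; exercise value = 0.0000 ≤ continuation, so V_u = 2.5641
Node d (S = 78.75): continuation = 1/1.04·[0.6444·7.5000 + 0.3556·42.9375] = 19.3269; exercise value = 23.2500 > continuation, so V_d = 23.2500 (exercise)
Node 0 (S = 105): continuation = 1/1.04·[0.6444·2.5641 + 0.3556·23.2500] = 9.5376; exercise value = 0.0000 ≤ continuation, so V_0 = 9.5376

€9.54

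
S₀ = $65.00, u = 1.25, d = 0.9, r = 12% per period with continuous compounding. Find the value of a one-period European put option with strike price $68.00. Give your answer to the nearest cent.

Risk-neutral probability p = (e^0.12 − 0.9)/(1.25 − 0.9) = 0.2275/0.3500 = 0.6500
Terminal stock prices: S_u = 81.25, S_d = 58.5
Terminal payoffs (K − S): max(-13.25, 0) = 0, max(9.5, 0) = 9.5
Node 0 (S = 65): V_0 = e^(−0.12)·[0.6500·0.0000 + 0.3500·9.5000] = 2.9491

$2.95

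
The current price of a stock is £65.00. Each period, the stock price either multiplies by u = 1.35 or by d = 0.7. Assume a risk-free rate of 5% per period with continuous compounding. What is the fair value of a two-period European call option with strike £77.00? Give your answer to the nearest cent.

£10.96

Risk-neutral probability p = (e^0.05 − 0.7)/(1.35 − 0.7) = 0.3513/0.6500 = 0.5404
Terminal stock prices: S_uu = 118.5, S_ud = 61.42, S_dd = 31.85
Terminal payoffs (S − K): max(41.46, 0) = 41.46, max(-15.58, 0) = 0, max(-45.15, 0) = 0
Node u (S = 87.75): V_u = e^(−0.05)·[0.5404·41.4625 + 0.4596·0.0000] = 21.3142
Node d (S = 45.5): V_d = e^(−0.05)·[0.5404·0.0000 + 0.4596·0.0000] = 0.0000
Node 0 (S = 65): V_0 = e^(−0.05)·[0.5404·21.3142 + 0.4596·0.0000] = 10.9568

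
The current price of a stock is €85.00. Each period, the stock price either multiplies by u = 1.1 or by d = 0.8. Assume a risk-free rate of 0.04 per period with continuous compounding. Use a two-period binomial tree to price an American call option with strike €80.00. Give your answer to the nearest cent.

€13.59

Risk-neutral probability p = (e^0.04 − 0.8)/(1.1 − 0.8) = 0.2408/0.3000 = 0.8027
Terminal stock prices: S_uu = 102.9, S_ud = 74.8, S_dd = 54.4
Terminal payoffs (S − K): max(22.85, 0) = 22.85, max(-5.2, 0) = 0, max(-25.6, 0) = 0
Node u (S = 93.5): continuation = e^(−0.04)·[0.8027·22.8500 + 0.1973·0.0000] = 17.6226; exercise value = 13.5000 ≤ continuation, so V_u = 17.6226
Node d (S = 68): continuation = e^(−0.04)·[0.8027·0.0000 + 0.1973·0.0000] = 0.0000; exercise value = 0.0000 ≤ continuation, so V_d = 0.0000
Node 0 (S = 85): continuation = e^(−0.04)·[0.8027·17.6226 + 0.1973·0.0000] = 13.5910; exercise value = 5.0000 ≤ continuation, so V_0 = 13.5910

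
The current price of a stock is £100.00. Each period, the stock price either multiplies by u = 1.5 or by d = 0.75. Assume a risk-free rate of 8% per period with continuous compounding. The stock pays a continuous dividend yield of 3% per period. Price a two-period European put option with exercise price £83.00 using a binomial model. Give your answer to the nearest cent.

£8.16

Per-period risk-free factor R = e^0.08 = 1.0833; dividend-adjusted growth = e^(0.08−0.03) = 1.0513.
Risk-neutral probability p = (1.0513 − 0.75)/(1.5 − 0.75) = 0.3013/0.7500 = 0.4017
Terminal stock prices: S_uu = 225, S_ud = 112.5, S_dd = 56.25
Terminal payoffs (K − S): max(-142, 0) = 0, max(-29.5, 0) = 0, max(26.75, 0) = 26.75
Node u (S = 150): V_u = e^(−0.08)·[0.4017·0.0000 + 0.5983·0.0000] = 0.0000
Node d (S = 75): V_d = e^(−0.08)·[0.4017·0.0000 + 0.5983·26.7500] = 14.7742
Node 0 (S = 100): V_0 = e^(−0.08)·[0.4017·0.0000 + 0.5983·14.7742] = 8.1599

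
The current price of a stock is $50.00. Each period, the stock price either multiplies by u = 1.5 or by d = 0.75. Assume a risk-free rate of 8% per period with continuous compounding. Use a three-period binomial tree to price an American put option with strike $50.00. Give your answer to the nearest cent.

Risk-neutral probability p = (e^0.08 − 0.75)/(1.5 − 0.75) = 0.3333/0.7500 = 0.4444
Terminal stock prices: S_uuu = 168.8, S_uud = 84.38, S_udd = 42.19, S_ddd = 21.09
Terminal payoffs (K − S): max(-118.8, 0) = 0, max(-34.38, 0) = 0, max(7.812, 0) = 7.812, max(28.91, 0) = 28.91
Node uu (S = 112.5): continuation = e^(−0.08)·[0.4444·0.0000 + 0.5556·0.0000] = 0.0000; exercise value = 0.0000 ≤ continuation, so V_uu = 0.0000
Node ud (S = 56.25): continuation = e^(−0.08)·[0.4444·0.0000 + 0.5556·7.8125] = 4.0070; exercise value = 0.0000 ≤ continuation, so V_ud = 4.0070
Node dd (S = 28.12): continuation = e^(−0.08)·[0.4444·7.8125 + 0.5556·28.9062] = 18.0308; exercise value = 21.8750 > continuation, so V_dd = 21.8750 (exercise)
Node u (S = 75): continuation = e^(−0.08)·[0.4444·0.0000 + 0.5556·4.0070] = 2.0552; exercise value = 0.0000 ≤ continuation, so V_u = 2.0552
Node d (S = 37.5): continuation = e^(−0.08)·[0.4444·4.0070 + 0.5556·21.8750] = 12.8634; exercise value = 12.5000 ≤ continuation, so V_d = 12.8634
Node 0 (S = 50): continuation = e^(−0.08)·[0.4444·2.0552 + 0.5556·12.8634] = 7.4407; exercise value = 0.0000 ≤ continuation, so V_0 = 7.4407

$7.44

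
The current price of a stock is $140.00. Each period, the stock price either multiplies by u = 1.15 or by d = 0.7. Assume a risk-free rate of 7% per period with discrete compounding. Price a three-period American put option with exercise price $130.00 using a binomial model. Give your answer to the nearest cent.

$7.56

Risk-neutral probability p = (1 + 0.07 − 0.7)/(1.15 − 0.7) = 0.3700/0.4500 = 0.8222
Terminal stock prices: S_uuu = 212.9, S_uud = 129.6, S_udd = 78.89, S_ddd = 48.02
Terminal payoffs (K − S): max(-82.92, 0) = 0, max(0.395, 0) = 0.395, max(51.11, 0) = 51.11, max(81.98, 0) = 81.98
Node uu (S = 185.1): continuation = 1/1.07·[0.8222·0.0000 + 0.1778·0.3950] = 0.0656; exercise value = 0.0000 ≤ continuation, so V_uu = 0.0656
Node ud (S = 112.7): continuation = 1/1.07·[0.8222·0.3950 + 0.1778·51.1100] = 8.7953; exercise value = 17.3000 > continuation, so V_ud = 17.3000 (exercise)
Node dd (S = 68.6): continuation = 1/1.07·[0.8222·51.1100 + 0.1778·81.9800] = 52.8953; exercise value = 61.4000 > continuation, so V_dd = 61.4000 (exercise)
Node u (S = 161): continuation = 1/1.07·[0.8222·0.0656 + 0.1778·17.3000] = 2.9248; exercise value = 0.0000 ≤ continuation, so V_u = 2.9248
Node d (S = 98): continuation = 1/1.07·[0.8222·17.3000 + 0.1778·61.4000] = 23.4953; exercise value = 32.0000 > continuation, so V_d = 32.0000 (exercise)
Node 0 (S = 140): continuation = 1/1.07·[0.8222·2.9248 + 0.1778·32.0000] = 7.5642; exercise value = 0.0000 ≤ continuation, so V_0 = 7.5642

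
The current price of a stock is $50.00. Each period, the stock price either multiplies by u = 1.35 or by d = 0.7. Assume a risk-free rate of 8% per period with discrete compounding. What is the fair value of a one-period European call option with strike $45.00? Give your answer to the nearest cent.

Risk-neutral probability p = (1 + 0.08 − 0.7)/(1.35 − 0.7) = 0.3800/0.6500 = 0.5846
Terminal stock prices: S_u = 67.5, S_d = 35
Terminal payoffs (S − K): max(22.5, 0) = 22.5, max(-10, 0) = 0
Node 0 (S = 50): V_0 = 1/1.08·[0.5846·22.5000 + 0.4154·0.0000] = 12.1795

$12.18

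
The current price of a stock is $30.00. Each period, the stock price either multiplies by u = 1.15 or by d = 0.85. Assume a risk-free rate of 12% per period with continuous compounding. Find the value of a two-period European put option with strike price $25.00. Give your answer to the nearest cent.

Risk-neutral probability p = (e^0.12 − 0.85)/(1.15 − 0.85) = 0.2775/0.3000 = 0.9250
Terminal stock prices: S_uu = 39.67, S_ud = 29.32, S_dd = 21.67
Terminal payoffs (K − S): max(-14.67, 0) = 0, max(-4.325, 0) = 0, max(3.325, 0) = 3.325
Node u (S = 34.5): V_u = e^(−0.12)·[0.9250·0.0000 + 0.0750·0.0000] = 0.0000
Node d (S = 25.5): V_d = e^(−0.12)·[0.9250·0.0000 + 0.0750·3.3250] = 0.2212
Node 0 (S = 30): V_0 = e^(−0.12)·[0.9250·0.0000 + 0.0750·0.2212] = 0.0147

$0.01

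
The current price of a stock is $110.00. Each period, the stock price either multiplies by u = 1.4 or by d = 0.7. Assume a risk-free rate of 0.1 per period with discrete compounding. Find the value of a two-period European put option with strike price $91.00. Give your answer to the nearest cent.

$5.63

Risk-neutral probability p = (1 + 0.1 − 0.7)/(1.4 − 0.7) = 0.4000/0.7000 = 0.5714
Terminal stock prices: S_uu = 215.6, S_ud = 107.8, S_dd = 53.9
Terminal payoffs (K − S): max(-124.6, 0) = 0, max(-16.8, 0) = 0, max(37.1, 0) = 37.1
Node u (S = 154): V_u = 1/1.1·[0.5714·0.0000 + 0.4286·0.0000] = 0.0000
Node d (S = 77): V_d = 1/1.1·[0.5714·0.0000 + 0.4286·37.1000] = 14.4545
Node 0 (S = 110): V_0 = 1/1.1·[0.5714·0.0000 + 0.4286·14.4545] = 5.6316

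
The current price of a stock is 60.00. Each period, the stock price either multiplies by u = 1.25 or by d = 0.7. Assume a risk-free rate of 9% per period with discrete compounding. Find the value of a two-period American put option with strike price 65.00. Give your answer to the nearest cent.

Risk-neutral probability p = (1 + 0.09 − 0.7)/(1.25 − 0.7) = 0.3900/0.5500 = 0.7091
Terminal stock prices: S_uu = 93.75, S_ud = 52.5, S_dd = 29.4
Terminal payoffs (K − S): max(-28.75, 0) = 0, max(12.5, 0) = 12.5, max(35.6, 0) = 35.6
Node u (S = 75): continuation = 1/1.09·[0.7091·0.0000 + 0.2909·12.5000] = 3.3361; exercise value = 0.0000 ≤ continuation, so V_u = 3.3361
Node d (S = 42): continuation = 1/1.09·[0.7091·12.5000 + 0.2909·35.6000] = 17.6330; exercise value = 23.0000 > continuation, so V_d = 23.0000 (exercise)
Node 0 (S = 60): continuation = 1/1.09·[0.7091·3.3361 + 0.2909·23.0000] = 8.3087; exercise value = 5.0000 ≤ continuation, so V_0 = 8.3087

8.31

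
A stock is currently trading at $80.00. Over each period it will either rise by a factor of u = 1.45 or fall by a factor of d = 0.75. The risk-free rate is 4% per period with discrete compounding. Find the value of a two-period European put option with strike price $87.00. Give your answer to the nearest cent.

$13.32

Risk-neutral probability p = (1 + 0.04 − 0.75)/(1.45 − 0.75) = 0.2900/0.7000 = 0.4143
Terminal stock prices: S_uu = 168.2, S_ud = 87, S_dd = 45
Terminal payoffs (K − S): max(-81.2, 0) = 0, max(0, 0) = 0, max(42, 0) = 42
Node u (S = 116): V_u = 1/1.04·[0.4143·0.0000 + 0.5857·0.0000] = 0.0000
Node d (S = 60): V_d = 1/1.04·[0.4143·0.0000 + 0.5857·42.0000] = 23.6538
Node 0 (S = 80): V_0 = 1/1.04·[0.4143·0.0000 + 0.5857·23.6538] = 13.3215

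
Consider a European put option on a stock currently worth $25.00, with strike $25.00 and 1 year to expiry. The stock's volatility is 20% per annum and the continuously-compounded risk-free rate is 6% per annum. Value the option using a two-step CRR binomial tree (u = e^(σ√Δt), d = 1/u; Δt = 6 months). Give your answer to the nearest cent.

$1.06

CRR parameters: u = e^(σ√Δt) = e^(0.2·√0.5) = 1.1519, d = 1/u = 0.8681
Per-period rate: rΔt = 0.06·0.5 = 0.03, so R = e^0.03 = 1.0305
Risk-neutral probability p = (e^0.03 − 0.8681)/(1.1519 − 0.8681) = 0.1623/0.2838 = 0.5720
Terminal stock prices: S_uu = 33.17, S_ud = 25, S_dd = 18.84
Terminal payoffs (K − S): max(-8.172, 0) = 0, max(0, 0) = 0, max(6.159, 0) = 6.159
Node u (S = 28.8): V_u = e^(−0.03)·[0.5720·0.0000 + 0.4280·0.0000] = 0.0000
Node d (S = 21.7): V_d = e^(−0.03)·[0.5720·0.0000 + 0.4280·6.1590] = 2.5581
Node 0 (S = 25): V_0 = e^(−0.03)·[0.5720·0.0000 + 0.4280·2.5581] = 1.0624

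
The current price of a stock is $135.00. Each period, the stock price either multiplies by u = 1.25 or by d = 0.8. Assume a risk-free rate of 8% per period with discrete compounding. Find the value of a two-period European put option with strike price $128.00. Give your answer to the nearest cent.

$5.09

Risk-neutral probability p = (1 + 0.08 − 0.8)/(1.25 − 0.8) = 0.2800/0.4500 = 0.6222
Terminal stock prices: S_uu = 210.9, S_ud = 135, S_dd = 86.4
Terminal payoffs (K − S): max(-82.94, 0) = 0, max(-7, 0) = 0, max(41.6, 0) = 41.6
Node u (S = 168.8): V_u = 1/1.08·[0.6222·0.0000 + 0.3778·0.0000] = 0.0000
Node d (S = 108): V_d = 1/1.08·[0.6222·0.0000 + 0.3778·41.6000] = 14.5514
Node 0 (S = 135): V_0 = 1/1.08·[0.6222·0.0000 + 0.3778·14.5514] = 5.0900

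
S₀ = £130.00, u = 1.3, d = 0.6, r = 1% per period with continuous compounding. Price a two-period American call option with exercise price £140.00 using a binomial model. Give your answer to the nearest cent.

Risk-neutral probability p = (e^0.01 − 0.6)/(1.3 − 0.6) = 0.4101/0.7000 = 0.5858
Terminal stock prices: S_uu = 219.7, S_ud = 101.4, S_dd = 46.8
Terminal payoffs (S − K): max(79.7, 0) = 79.7, max(-38.6, 0) = 0, max(-93.2, 0) = 0
Node u (S = 169): continuation = e^(−0.01)·[0.5858·79.7000 + 0.4142·0.0000] = 46.2226; exercise value = 29.0000 ≤ continuation, so V_u = 46.2226
Node d (S = 78): continuation = e^(−0.01)·[0.5858·0.0000 + 0.4142·0.0000] = 0.0000; exercise value = 0.0000 ≤ continuation, so V_d = 0.0000
Node 0 (S = 130): continuation = e^(−0.01)·[0.5858·46.2226 + 0.4142·0.0000] = 26.8071; exercise value = 0.0000 ≤ continuation, so V_0 = 26.8071

£26.81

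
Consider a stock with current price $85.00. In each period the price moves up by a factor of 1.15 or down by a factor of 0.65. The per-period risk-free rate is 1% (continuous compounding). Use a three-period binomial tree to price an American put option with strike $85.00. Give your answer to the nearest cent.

Risk-neutral probability p = (e^0.01 − 0.65)/(1.15 − 0.65) = 0.3601/0.5000 = 0.7201
Terminal stock prices: S_uuu = 129.3, S_uud = 73.07, S_udd = 41.3, S_ddd = 23.34
Terminal payoffs (K − S): max(-44.27, 0) = 0, max(11.93, 0) = 11.93, max(43.7, 0) = 43.7, max(61.66, 0) = 61.66
Node uu (S = 112.4): continuation = e^(−0.01)·[0.7201·0.0000 + 0.2799·11.9319] = 3.3065; exercise value = 0.0000 ≤ continuation, so V_uu = 3.3065
Node ud (S = 63.54): continuation = e^(−0.01)·[0.7201·11.9319 + 0.2799·43.7006] = 20.6167; exercise value = 21.4625 > continuation, so V_ud = 21.4625 (exercise)
Node dd (S = 35.91): continuation = e^(−0.01)·[0.7201·43.7006 + 0.2799·61.6569] = 48.2417; exercise value = 49.0875 > continuation, so V_dd = 49.0875 (exercise)
Node u (S = 97.75): continuation = e^(−0.01)·[0.7201·3.3065 + 0.2799·21.4625] = 8.3049; exercise value = 0.0000 ≤ continuation, so V_u = 8.3049
Node d (S = 55.25): continuation = e^(−0.01)·[0.7201·21.4625 + 0.2799·49.0875] = 28.9042; exercise value = 29.7500 > continuation, so V_d = 29.7500 (exercise)
Node 0 (S = 85): continuation = e^(−0.01)·[0.7201·8.3049 + 0.2799·29.7500] = 14.1650; exercise value = 0.0000 ≤ continuation, so V_0 = 14.1650

$14.17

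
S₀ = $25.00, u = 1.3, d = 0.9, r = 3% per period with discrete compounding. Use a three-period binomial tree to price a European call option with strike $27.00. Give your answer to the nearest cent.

$3.04

Risk-neutral probability p = (1 + 0.03 − 0.9)/(1.3 − 0.9) = 0.1300/0.4000 = 0.3250
Terminal stock prices: S_uuu = 54.93, S_uud = 38.03, S_udd = 26.33, S_ddd = 18.23
Terminal payoffs (S − K): max(27.93, 0) = 27.93, max(11.03, 0) = 11.03, max(-0.675, 0) = 0, max(-8.775, 0) = 0
Node uu (S = 42.25): V_uu = 1/1.03·[0.3250·27.9250 + 0.6750·11.0250] = 16.0364
Node ud (S = 29.25): V_ud = 1/1.03·[0.3250·11.0250 + 0.6750·0.0000] = 3.4788
Node dd (S = 20.25): V_dd = 1/1.03·[0.3250·0.0000 + 0.6750·0.0000] = 0.0000
Node u (S = 32.5): V_u = 1/1.03·[0.3250·16.0364 + 0.6750·3.4788] = 7.3398
Node d (S = 22.5): V_d = 1/1.03·[0.3250·3.4788 + 0.6750·0.0000] = 1.0977
Node 0 (S = 25): V_0 = 1/1.03·[0.3250·7.3398 + 0.6750·1.0977] = 3.0353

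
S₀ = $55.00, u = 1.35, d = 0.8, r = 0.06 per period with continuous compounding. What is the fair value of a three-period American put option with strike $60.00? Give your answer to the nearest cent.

$9.26

Risk-neutral probability p = (e^0.06 − 0.8)/(1.35 − 0.8) = 0.2618/0.5500 = 0.4761
Terminal stock prices: S_uuu = 135.3, S_uud = 80.19, S_udd = 47.52, S_ddd = 28.16
Terminal payoffs (K − S): max(-75.32, 0) = 0, max(-20.19, 0) = 0, max(12.48, 0) = 12.48, max(31.84, 0) = 31.84
Node uu (S = 100.2): continuation = e^(−0.06)·[0.4761·0.0000 + 0.5239·0.0000] = 0.0000; exercise value = 0.0000 ≤ continuation, so V_uu = 0.0000
Node ud (S = 59.4): continuation = e^(−0.06)·[0.4761·0.0000 + 0.5239·12.4800] = 6.1579; exercise value = 0.6000 ≤ continuation, so V_ud = 6.1579
Node dd (S = 35.2): continuation = e^(−0.06)·[0.4761·12.4800 + 0.5239·31.8400] = 21.3059; exercise value = 24.8000 > continuation, so V_dd = 24.8000 (exercise)
Node u (S = 74.25): continuation = e^(−0.06)·[0.4761·0.0000 + 0.5239·6.1579] = 3.0384; exercise value = 0.0000 ≤ continuation, so V_u = 3.0384
Node d (S = 44): continuation = e^(−0.06)·[0.4761·6.1579 + 0.5239·24.8000] = 14.9977; exercise value = 16.0000 > continuation, so V_d = 16.0000 (exercise)
Node 0 (S = 55): continuation = e^(−0.06)·[0.4761·3.0384 + 0.5239·16.0000] = 9.2570; exercise value = 5.0000 ≤ continuation, so V_0 = 9.2570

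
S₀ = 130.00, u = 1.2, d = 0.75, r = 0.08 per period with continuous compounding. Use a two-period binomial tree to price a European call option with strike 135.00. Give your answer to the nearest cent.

Risk-neutral probability p = (e^0.08 − 0.75)/(1.2 − 0.75) = 0.3333/0.4500 = 0.7406
Terminal stock prices: S_uu = 187.2, S_ud = 117, S_dd = 73.12
Terminal payoffs (S − K): max(52.2, 0) = 52.2, max(-18, 0) = 0, max(-61.88, 0) = 0
Node u (S = 156): V_u = e^(−0.08)·[0.7406·52.2000 + 0.2594·0.0000] = 35.6889
Node d (S = 97.5): V_d = e^(−0.08)·[0.7406·0.0000 + 0.2594·0.0000] = 0.0000
Node 0 (S = 130): V_0 = e^(−0.08)·[0.7406·35.6889 + 0.2594·0.0000] = 24.4003

24.40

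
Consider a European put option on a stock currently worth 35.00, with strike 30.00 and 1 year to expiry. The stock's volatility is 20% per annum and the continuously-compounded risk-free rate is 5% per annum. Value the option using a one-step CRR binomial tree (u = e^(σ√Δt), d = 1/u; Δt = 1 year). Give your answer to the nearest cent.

CRR parameters: u = e^(σ√Δt) = e^(0.2·√1) = 1.2214, d = 1/u = 0.8187
Per-period rate: rΔt = 0.05·1 = 0.05, so R = e^0.05 = 1.0513
Risk-neutral probability p = (e^0.05 − 0.8187)/(1.2214 − 0.8187) = 0.2325/0.4027 = 0.5775
Terminal stock prices: S_u = 42.75, S_d = 28.66
Terminal payoffs (K − S): max(-12.75, 0) = 0, max(1.344, 0) = 1.344
Node 0 (S = 35): V_0 = e^(−0.05)·[0.5775·0.0000 + 0.4225·1.3444] = 0.5403

0.54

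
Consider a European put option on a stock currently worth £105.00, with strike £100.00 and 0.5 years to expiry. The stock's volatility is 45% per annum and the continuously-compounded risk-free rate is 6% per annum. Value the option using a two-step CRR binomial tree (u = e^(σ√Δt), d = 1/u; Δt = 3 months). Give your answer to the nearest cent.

CRR parameters: u = e^(σ√Δt) = e^(0.45·√0.25) = 1.2523, d = 1/u = 0.7985
Per-period rate: rΔt = 0.06·0.25 = 0.015, so R = e^0.015 = 1.0151
Risk-neutral probability p = (e^0.015 − 0.7985)/(1.2523 − 0.7985) = 0.2166/0.4538 = 0.4773
Terminal stock prices: S_uu = 164.7, S_ud = 105, S_dd = 66.95
Terminal payoffs (K − S): max(-64.67, 0) = 0, max(-5, 0) = 0, max(33.05, 0) = 33.05
Node u (S = 131.5): V_u = e^(−0.015)·[0.4773·0.0000 + 0.5227·0.0000] = 0.0000
Node d (S = 83.84): V_d = e^(−0.015)·[0.4773·0.0000 + 0.5227·33.0490] = 17.0179
Node 0 (S = 105): V_0 = e^(−0.015)·[0.4773·0.0000 + 0.5227·17.0179] = 8.7630

£8.76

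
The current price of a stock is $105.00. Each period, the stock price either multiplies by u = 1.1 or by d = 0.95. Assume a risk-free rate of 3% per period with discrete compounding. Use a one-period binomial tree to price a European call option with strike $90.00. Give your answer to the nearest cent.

Risk-neutral probability p = (1 + 0.03 − 0.95)/(1.1 − 0.95) = 0.0800/0.1500 = 0.5333
Terminal stock prices: S_u = 115.5, S_d = 99.75
Terminal payoffs (S − K): max(25.5, 0) = 25.5, max(9.75, 0) = 9.75
Node 0 (S = 105): V_0 = 1/1.03·[0.5333·25.5000 + 0.4667·9.7500] = 17.6214

$17.62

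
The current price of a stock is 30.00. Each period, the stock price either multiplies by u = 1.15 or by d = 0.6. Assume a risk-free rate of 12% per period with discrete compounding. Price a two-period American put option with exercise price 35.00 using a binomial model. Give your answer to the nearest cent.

Risk-neutral probability p = (1 + 0.12 − 0.6)/(1.15 − 0.6) = 0.5200/0.5500 = 0.9455
Terminal stock prices: S_uu = 39.67, S_ud = 20.7, S_dd = 10.8
Terminal payoffs (K − S): max(-4.675, 0) = 0, max(14.3, 0) = 14.3, max(24.2, 0) = 24.2
Node u (S = 34.5): continuation = 1/1.12·[0.9455·0.0000 + 0.0545·14.3000] = 0.6964; exercise value = 0.5000 ≤ continuation, so V_u = 0.6964
Node d (S = 18): continuation = 1/1.12·[0.9455·14.3000 + 0.0545·24.2000] = 13.2500; exercise value = 17.0000 > continuation, so V_d = 17.0000 (exercise)
Node 0 (S = 30): continuation = 1/1.12·[0.9455·0.6964 + 0.0545·17.0000] = 1.4158; exercise value = 5.0000 > continuation, so V_0 = 5.0000 (exercise)

5.00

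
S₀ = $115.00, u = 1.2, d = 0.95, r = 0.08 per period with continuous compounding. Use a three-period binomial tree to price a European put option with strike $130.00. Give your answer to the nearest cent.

$4.01

Risk-neutral probability p = (e^0.08 − 0.95)/(1.2 − 0.95) = 0.1333/0.2500 = 0.5331
Terminal stock prices: S_uuu = 198.7, S_uud = 157.3, S_udd = 124.5, S_ddd = 98.6
Terminal payoffs (K − S): max(-68.72, 0) = 0, max(-27.32, 0) = 0, max(5.455, 0) = 5.455, max(31.4, 0) = 31.4
Node uu (S = 165.6): V_uu = e^(−0.08)·[0.5331·0.0000 + 0.4669·0.0000] = 0.0000
Node ud (S = 131.1): V_ud = e^(−0.08)·[0.5331·0.0000 + 0.4669·5.4550] = 2.3509
Node dd (S = 103.8): V_dd = e^(−0.08)·[0.5331·5.4550 + 0.4669·31.4019] = 16.2176
Node u (S = 138): V_u = e^(−0.08)·[0.5331·0.0000 + 0.4669·2.3509] = 1.0131
Node d (S = 109.2): V_d = e^(−0.08)·[0.5331·2.3509 + 0.4669·16.2176] = 8.1461
Node 0 (S = 115): V_0 = e^(−0.08)·[0.5331·1.0131 + 0.4669·8.1461] = 4.0093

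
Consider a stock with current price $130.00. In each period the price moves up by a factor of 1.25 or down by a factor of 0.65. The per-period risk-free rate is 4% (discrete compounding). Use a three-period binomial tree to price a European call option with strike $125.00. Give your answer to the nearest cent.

$34.24

Risk-neutral probability p = (1 + 0.04 − 0.65)/(1.25 − 0.65) = 0.3900/0.6000 = 0.6500
Terminal stock prices: S_uuu = 253.9, S_uud = 132, S_udd = 68.66, S_ddd = 35.7
Terminal payoffs (S − K): max(128.9, 0) = 128.9, max(7.031, 0) = 7.031, max(-56.34, 0) = 0, max(-89.3, 0) = 0
Node uu (S = 203.1): V_uu = 1/1.04·[0.6500·128.9062 + 0.3500·7.0312] = 82.9327
Node ud (S = 105.6): V_ud = 1/1.04·[0.6500·7.0312 + 0.3500·0.0000] = 4.3945
Node dd (S = 54.93): V_dd = 1/1.04·[0.6500·0.0000 + 0.3500·0.0000] = 0.0000
Node u (S = 162.5): V_u = 1/1.04·[0.6500·82.9327 + 0.3500·4.3945] = 53.3119
Node d (S = 84.5): V_d = 1/1.04·[0.6500·4.3945 + 0.3500·0.0000] = 2.7466
Node 0 (S = 130): V_0 = 1/1.04·[0.6500·53.3119 + 0.3500·2.7466] = 34.2442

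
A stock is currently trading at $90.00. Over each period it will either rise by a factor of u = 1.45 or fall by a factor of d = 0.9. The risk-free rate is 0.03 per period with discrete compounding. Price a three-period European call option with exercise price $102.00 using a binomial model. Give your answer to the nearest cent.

$11.49

Risk-neutral probability p = (1 + 0.03 − 0.9)/(1.45 − 0.9) = 0.1300/0.5500 = 0.2364
Terminal stock prices: S_uuu = 274.4, S_uud = 170.3, S_udd = 105.7, S_ddd = 65.61
Terminal payoffs (S − K): max(172.4, 0) = 172.4, max(68.3, 0) = 68.3, max(3.705, 0) = 3.705, max(-36.39, 0) = 0
Node uu (S = 189.2): V_uu = 1/1.03·[0.2364·172.3762 + 0.7636·68.3025] = 90.1959
Node ud (S = 117.5): V_ud = 1/1.03·[0.2364·68.3025 + 0.7636·3.7050] = 18.4209
Node dd (S = 72.9): V_dd = 1/1.03·[0.2364·3.7050 + 0.7636·0.0000] = 0.8502
Node u (S = 130.5): V_u = 1/1.03·[0.2364·90.1959 + 0.7636·18.4209] = 34.3552
Node d (S = 81): V_d = 1/1.03·[0.2364·18.4209 + 0.7636·0.8502] = 4.8576
Node 0 (S = 90): V_0 = 1/1.03·[0.2364·34.3552 + 0.7636·4.8576] = 11.4852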